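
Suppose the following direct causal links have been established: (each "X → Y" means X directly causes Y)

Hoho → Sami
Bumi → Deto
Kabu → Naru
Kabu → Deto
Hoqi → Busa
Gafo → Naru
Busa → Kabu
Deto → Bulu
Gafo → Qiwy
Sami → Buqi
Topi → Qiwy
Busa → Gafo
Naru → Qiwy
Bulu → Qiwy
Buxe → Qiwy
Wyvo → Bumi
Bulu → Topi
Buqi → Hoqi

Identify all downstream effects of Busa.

Bulu, Deto, Gafo, Kabu, Naru, Qiwy, Topi

Direct effects: Gafo, Kabu.
2 steps out: Naru, Deto, Qiwy.
3 steps out: Bulu.
4 steps out: Topi.
Not reachable from it: Hoho, Sami, Buqi, Buxe, Wyvo, Hoqi, Bumi.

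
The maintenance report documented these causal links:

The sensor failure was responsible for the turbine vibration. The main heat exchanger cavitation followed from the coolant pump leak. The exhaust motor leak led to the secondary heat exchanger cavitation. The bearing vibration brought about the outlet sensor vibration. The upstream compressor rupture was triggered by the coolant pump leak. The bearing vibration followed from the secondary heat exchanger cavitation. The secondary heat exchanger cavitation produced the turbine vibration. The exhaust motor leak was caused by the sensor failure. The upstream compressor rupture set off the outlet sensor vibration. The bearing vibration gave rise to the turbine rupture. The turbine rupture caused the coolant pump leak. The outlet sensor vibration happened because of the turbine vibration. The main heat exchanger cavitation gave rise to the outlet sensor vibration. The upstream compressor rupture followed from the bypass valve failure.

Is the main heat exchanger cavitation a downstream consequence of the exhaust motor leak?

Yes

There is a causal chain: the exhaust motor leak → the secondary heat exchanger cavitation → the bearing vibration → the turbine rupture → the coolant pump leak → the main heat exchanger cavitation.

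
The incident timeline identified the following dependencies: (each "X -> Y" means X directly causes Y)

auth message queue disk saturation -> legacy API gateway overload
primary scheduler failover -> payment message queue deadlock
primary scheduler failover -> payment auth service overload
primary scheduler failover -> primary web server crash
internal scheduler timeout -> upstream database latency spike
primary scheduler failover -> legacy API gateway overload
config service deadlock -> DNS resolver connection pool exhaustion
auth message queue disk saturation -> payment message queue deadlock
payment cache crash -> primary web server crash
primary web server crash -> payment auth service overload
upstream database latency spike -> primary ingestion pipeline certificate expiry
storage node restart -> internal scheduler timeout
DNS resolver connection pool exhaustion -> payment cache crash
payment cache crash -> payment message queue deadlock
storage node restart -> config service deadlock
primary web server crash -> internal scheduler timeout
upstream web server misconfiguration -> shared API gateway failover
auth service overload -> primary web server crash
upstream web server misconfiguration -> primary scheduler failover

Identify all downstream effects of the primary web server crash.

Direct effects: the internal scheduler timeout, the payment auth service overload.
2 steps out: the upstream database latency spike.
3 steps out: the primary ingestion pipeline certificate expiry.
Not reachable from it: the upstream web server misconfiguration, the storage node restart, the auth service overload, the config service deadlock, the primary scheduler failover, the DNS resolver connection pool exhaustion, the payment cache crash, the auth message queue disk saturation, the shared API gateway failover, the payment message queue deadlock, the legacy API gateway overload.

the internal scheduler timeout, the payment auth service overload, the primary ingestion pipeline certificate expiry, the upstream database latency spike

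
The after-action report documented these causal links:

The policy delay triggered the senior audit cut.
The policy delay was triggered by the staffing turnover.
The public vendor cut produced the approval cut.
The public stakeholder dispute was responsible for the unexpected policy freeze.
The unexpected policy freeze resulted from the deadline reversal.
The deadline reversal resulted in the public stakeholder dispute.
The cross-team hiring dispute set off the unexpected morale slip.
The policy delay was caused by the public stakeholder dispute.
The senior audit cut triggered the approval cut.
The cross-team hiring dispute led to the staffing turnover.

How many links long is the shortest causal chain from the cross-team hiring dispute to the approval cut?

4

Shortest chain: the cross-team hiring dispute → the staffing turnover → the policy delay → the senior audit cut → the approval cut.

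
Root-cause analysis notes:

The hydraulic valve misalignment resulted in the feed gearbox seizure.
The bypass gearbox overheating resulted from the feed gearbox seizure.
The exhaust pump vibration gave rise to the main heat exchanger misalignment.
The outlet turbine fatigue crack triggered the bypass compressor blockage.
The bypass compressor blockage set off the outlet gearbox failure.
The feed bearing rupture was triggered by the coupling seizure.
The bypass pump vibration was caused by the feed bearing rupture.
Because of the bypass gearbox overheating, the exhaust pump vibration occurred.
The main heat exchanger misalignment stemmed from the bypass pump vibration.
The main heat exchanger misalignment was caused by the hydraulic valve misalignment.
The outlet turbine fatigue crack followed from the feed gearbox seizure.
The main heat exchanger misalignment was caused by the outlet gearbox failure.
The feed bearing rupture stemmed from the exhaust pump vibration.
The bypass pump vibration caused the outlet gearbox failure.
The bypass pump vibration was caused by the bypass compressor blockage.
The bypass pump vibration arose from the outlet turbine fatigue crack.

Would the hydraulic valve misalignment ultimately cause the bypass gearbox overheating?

There is a causal chain: the hydraulic valve misalignment → the feed gearbox seizure → the bypass gearbox overheating.

Yes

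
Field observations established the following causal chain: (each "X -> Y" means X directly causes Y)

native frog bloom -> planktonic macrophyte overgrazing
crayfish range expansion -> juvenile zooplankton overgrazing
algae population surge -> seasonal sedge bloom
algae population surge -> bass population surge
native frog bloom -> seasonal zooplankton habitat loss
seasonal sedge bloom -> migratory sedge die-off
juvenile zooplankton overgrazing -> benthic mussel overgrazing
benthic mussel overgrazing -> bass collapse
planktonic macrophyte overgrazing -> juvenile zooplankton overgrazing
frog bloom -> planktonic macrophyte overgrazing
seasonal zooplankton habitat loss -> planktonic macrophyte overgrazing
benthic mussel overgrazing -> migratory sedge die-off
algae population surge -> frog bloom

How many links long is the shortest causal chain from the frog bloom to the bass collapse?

4

Shortest chain: the frog bloom → the planktonic macrophyte overgrazing → the juvenile zooplankton overgrazing → the benthic mussel overgrazing → the bass collapse.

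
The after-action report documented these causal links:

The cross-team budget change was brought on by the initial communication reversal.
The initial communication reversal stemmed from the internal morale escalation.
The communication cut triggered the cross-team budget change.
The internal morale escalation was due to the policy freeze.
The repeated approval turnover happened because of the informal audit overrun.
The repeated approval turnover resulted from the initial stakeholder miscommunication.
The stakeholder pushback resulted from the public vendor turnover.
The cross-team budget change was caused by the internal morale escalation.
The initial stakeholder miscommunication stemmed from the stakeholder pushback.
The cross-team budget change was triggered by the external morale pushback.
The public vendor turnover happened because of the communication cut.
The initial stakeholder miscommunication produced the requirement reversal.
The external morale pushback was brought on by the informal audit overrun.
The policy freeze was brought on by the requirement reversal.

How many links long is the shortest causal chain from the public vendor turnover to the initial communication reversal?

6

Shortest chain: the public vendor turnover → the stakeholder pushback → the initial stakeholder miscommunication → the requirement reversal → the policy freeze → the internal morale escalation → the initial communication reversal.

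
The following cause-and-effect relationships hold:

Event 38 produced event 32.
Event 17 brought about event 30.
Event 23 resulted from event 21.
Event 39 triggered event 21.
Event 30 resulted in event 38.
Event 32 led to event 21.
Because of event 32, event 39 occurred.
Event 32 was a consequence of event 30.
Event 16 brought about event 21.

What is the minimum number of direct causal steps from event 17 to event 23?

Shortest chain: event 17 → event 30 → event 32 → event 21 → event 23.

4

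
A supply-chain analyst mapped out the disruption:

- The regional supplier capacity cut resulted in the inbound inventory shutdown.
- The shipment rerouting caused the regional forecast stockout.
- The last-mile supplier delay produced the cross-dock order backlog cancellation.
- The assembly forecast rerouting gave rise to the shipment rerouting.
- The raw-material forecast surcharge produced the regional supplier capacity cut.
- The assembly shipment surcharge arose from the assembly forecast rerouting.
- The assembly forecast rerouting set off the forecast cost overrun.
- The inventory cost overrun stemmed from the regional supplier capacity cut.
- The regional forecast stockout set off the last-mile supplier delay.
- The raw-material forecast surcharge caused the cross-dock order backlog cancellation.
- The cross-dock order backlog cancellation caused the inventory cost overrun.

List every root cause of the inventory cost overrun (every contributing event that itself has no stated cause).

the assembly forecast rerouting, the raw-material forecast surcharge

Tracing upstream from the inventory cost overrun: the inventory cost overrun ← the regional supplier capacity cut ← the raw-material forecast surcharge.
A separate upstream branch: the inventory cost overrun ← the cross-dock order backlog cancellation ← the last-mile supplier delay ← the regional forecast stockout ← the shipment rerouting ← the assembly forecast rerouting.
Each of those chain origins has no stated cause.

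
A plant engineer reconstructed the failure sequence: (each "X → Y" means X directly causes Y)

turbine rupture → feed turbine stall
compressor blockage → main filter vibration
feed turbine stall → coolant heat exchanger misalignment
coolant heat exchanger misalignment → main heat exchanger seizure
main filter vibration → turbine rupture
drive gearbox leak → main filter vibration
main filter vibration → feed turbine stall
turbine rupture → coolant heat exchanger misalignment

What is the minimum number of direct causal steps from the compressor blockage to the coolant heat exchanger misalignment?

3

Shortest chain: the compressor blockage → the main filter vibration → the turbine rupture → the coolant heat exchanger misalignment.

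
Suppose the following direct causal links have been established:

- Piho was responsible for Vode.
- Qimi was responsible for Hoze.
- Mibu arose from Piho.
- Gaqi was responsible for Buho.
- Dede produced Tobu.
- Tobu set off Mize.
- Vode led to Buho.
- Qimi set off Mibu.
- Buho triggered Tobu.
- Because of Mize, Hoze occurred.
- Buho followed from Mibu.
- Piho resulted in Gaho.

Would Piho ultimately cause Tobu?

Yes

There is a causal chain: Piho → Vode → Buho → Tobu.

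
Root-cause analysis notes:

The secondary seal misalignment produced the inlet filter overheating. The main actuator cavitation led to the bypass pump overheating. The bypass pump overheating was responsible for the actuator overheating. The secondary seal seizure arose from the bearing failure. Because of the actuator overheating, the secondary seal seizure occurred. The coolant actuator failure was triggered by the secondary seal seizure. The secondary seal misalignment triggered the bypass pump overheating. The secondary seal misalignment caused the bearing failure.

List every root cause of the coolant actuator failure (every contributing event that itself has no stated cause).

the main actuator cavitation, the secondary seal misalignment

Tracing upstream from the coolant actuator failure: the coolant actuator failure ← the secondary seal seizure ← the bearing failure ← the secondary seal misalignment.
A separate upstream branch: the coolant actuator failure ← the secondary seal seizure ← the actuator overheating ← the bypass pump overheating ← the main actuator cavitation.
Each of those chain origins has no stated cause.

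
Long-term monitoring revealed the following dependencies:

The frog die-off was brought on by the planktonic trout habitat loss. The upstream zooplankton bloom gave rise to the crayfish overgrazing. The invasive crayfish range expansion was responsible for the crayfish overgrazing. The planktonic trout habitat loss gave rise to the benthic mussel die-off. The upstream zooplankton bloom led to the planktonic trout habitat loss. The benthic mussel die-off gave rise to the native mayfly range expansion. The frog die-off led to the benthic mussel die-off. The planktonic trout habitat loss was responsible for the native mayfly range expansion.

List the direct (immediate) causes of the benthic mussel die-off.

Upstream contributors include the upstream zooplankton bloom, but only the frog die-off, the planktonic trout habitat loss feed directly into the benthic mussel die-off.

the frog die-off, the planktonic trout habitat loss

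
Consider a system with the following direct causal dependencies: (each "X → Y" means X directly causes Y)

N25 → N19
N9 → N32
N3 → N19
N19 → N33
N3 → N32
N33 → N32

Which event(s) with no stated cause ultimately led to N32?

N25, N3, N9

Tracing upstream from N32: N32 ← N3.
A separate upstream branch: N32 ← N9.
A separate upstream branch: N32 ← N33 ← N19 ← N25.
Each of those chain origins has no stated cause.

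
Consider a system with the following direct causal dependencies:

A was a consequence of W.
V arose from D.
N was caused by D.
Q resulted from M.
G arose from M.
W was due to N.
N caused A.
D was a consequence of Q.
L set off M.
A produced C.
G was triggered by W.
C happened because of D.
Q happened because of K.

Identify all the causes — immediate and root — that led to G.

Immediate causes of G: M, W.
Further upstream: K, L, Q, D, N.

D, K, L, M, N, Q, W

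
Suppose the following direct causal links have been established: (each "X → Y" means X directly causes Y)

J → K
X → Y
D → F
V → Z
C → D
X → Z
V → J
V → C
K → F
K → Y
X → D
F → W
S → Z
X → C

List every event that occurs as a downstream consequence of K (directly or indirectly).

Direct effects: Y, F.
2 steps out: W.
Not reachable from it: V, J, X, C, S, Z, D.

F, W, Y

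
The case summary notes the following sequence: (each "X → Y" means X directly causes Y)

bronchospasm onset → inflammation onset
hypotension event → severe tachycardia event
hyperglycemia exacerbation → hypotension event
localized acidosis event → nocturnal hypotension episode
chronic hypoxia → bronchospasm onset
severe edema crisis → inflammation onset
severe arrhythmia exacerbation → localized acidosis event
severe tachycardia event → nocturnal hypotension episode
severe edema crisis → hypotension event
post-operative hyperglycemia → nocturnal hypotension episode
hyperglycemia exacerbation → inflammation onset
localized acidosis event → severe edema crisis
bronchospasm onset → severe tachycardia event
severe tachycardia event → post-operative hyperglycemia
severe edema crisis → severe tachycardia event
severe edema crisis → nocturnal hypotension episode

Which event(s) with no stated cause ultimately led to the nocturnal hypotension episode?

Tracing upstream from the nocturnal hypotension episode: the nocturnal hypotension episode ← the severe tachycardia event ← the bronchospasm onset ← the chronic hypoxia.
A separate upstream branch: the nocturnal hypotension episode ← the severe tachycardia event ← the hypotension event ← the hyperglycemia exacerbation.
A separate upstream branch: the nocturnal hypotension episode ← the localized acidosis event ← the severe arrhythmia exacerbation.
Each of those chain origins has no stated cause.

the chronic hypoxia, the hyperglycemia exacerbation, the severe arrhythmia exacerbation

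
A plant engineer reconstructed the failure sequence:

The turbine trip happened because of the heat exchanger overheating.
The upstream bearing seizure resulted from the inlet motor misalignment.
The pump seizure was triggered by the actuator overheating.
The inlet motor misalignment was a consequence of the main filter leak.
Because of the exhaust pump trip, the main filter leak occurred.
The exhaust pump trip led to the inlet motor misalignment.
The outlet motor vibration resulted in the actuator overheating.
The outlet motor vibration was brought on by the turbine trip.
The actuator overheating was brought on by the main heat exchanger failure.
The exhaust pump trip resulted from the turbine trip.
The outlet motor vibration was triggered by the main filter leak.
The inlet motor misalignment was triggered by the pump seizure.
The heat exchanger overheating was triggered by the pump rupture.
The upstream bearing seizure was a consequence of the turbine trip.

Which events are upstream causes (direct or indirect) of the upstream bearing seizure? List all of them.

Immediate causes of the upstream bearing seizure: the turbine trip, the inlet motor misalignment.
Further upstream: the pump rupture, the heat exchanger overheating, the exhaust pump trip, the main filter leak, the outlet motor vibration, the actuator overheating, the pump seizure, the main heat exchanger failure.

the actuator overheating, the exhaust pump trip, the heat exchanger overheating, the inlet motor misalignment, the main filter leak, the main heat exchanger failure, the outlet motor vibration, the pump rupture, the pump seizure, the turbine trip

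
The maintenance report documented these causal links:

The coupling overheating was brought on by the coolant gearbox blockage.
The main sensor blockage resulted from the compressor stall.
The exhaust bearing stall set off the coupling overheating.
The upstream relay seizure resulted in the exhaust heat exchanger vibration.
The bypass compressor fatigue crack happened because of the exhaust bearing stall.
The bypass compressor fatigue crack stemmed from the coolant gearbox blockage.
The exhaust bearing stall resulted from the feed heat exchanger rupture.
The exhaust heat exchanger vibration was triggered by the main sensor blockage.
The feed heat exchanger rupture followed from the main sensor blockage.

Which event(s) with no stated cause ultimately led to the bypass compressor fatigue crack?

the compressor stall, the coolant gearbox blockage

Tracing upstream from the bypass compressor fatigue crack: the bypass compressor fatigue crack ← the exhaust bearing stall ← the feed heat exchanger rupture ← the main sensor blockage ← the compressor stall.
A separate upstream branch: the bypass compressor fatigue crack ← the coolant gearbox blockage.
Each of those chain origins has no stated cause.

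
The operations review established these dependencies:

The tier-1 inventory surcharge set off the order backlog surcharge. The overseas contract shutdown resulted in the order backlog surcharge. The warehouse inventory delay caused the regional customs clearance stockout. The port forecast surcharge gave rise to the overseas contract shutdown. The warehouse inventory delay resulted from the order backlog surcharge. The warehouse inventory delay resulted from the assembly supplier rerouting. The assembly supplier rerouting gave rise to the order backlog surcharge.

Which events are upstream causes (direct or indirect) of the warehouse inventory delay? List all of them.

Immediate causes of the warehouse inventory delay: the assembly supplier rerouting, the order backlog surcharge.
Further upstream: the port forecast surcharge, the tier-1 inventory surcharge, the overseas contract shutdown.

the assembly supplier rerouting, the order backlog surcharge, the overseas contract shutdown, the port forecast surcharge, the tier-1 inventory surcharge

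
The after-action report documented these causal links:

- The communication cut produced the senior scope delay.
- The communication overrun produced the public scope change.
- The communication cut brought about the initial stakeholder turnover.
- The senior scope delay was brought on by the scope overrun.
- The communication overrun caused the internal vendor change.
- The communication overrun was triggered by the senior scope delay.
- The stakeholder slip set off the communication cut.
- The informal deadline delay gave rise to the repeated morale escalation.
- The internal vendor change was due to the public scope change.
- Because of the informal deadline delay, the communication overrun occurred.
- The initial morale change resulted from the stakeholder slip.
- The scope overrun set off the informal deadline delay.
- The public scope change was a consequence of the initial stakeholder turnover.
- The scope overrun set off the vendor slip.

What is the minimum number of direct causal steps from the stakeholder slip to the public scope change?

Shortest chain: the stakeholder slip → the communication cut → the initial stakeholder turnover → the public scope change.

3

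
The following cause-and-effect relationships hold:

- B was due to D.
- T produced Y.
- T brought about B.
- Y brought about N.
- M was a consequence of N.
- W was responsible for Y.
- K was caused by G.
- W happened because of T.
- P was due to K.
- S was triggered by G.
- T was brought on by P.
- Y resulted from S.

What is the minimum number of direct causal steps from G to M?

Shortest chain: G → S → Y → N → M.

4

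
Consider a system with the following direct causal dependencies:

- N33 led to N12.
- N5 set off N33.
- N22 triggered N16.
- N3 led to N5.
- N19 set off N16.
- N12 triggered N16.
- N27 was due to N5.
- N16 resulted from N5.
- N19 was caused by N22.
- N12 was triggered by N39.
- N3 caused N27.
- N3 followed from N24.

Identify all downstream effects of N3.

N12, N16, N27, N33, N5

Direct effects: N5, N27.
2 steps out: N33, N16.
3 steps out: N12.
Not reachable from it: N24, N39, N22, N19.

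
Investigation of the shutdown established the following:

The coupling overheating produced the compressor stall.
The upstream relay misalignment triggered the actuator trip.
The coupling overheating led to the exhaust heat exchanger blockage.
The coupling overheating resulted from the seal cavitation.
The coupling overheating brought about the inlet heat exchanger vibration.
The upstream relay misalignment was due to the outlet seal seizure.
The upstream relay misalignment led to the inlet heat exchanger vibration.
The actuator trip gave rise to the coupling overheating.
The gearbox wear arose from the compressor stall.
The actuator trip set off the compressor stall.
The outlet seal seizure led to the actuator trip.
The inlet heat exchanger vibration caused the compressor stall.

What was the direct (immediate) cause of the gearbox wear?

the compressor stall

Upstream contributors include the outlet seal seizure, the upstream relay misalignment, the actuator trip, the seal cavitation, the coupling overheating, the inlet heat exchanger vibration, but only the compressor stall feeds directly into the gearbox wear.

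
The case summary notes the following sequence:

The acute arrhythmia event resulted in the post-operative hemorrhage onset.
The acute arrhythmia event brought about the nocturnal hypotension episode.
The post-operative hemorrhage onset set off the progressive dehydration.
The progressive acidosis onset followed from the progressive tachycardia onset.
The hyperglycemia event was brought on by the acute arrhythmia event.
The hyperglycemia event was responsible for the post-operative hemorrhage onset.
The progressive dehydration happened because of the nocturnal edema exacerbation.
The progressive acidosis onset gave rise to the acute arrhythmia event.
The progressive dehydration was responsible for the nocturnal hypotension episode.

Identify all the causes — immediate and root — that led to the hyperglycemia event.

the acute arrhythmia event, the progressive acidosis onset, the progressive tachycardia onset

Immediate cause of the hyperglycemia event: the acute arrhythmia event.
Further upstream: the progressive tachycardia onset, the progressive acidosis onset.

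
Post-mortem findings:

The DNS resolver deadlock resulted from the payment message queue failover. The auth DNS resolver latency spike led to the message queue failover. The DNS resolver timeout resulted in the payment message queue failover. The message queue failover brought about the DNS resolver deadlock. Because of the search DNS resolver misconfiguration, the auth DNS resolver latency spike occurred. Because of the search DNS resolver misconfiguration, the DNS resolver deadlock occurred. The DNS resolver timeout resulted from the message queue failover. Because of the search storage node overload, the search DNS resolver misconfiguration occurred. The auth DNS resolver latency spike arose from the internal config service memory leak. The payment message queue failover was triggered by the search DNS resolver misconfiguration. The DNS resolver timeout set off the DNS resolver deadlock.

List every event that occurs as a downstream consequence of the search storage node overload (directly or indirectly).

Direct effects: the search DNS resolver misconfiguration.
2 steps out: the auth DNS resolver latency spike, the payment message queue failover, the DNS resolver deadlock.
3 steps out: the message queue failover.
4 steps out: the DNS resolver timeout.
Not reachable from it: the internal config service memory leak.

the DNS resolver deadlock, the DNS resolver timeout, the auth DNS resolver latency spike, the message queue failover, the payment message queue failover, the search DNS resolver misconfiguration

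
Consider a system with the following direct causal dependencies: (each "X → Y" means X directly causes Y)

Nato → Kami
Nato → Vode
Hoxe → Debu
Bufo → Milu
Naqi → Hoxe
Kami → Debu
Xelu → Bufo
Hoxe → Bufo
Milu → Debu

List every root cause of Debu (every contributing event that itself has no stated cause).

Tracing upstream from Debu: Debu ← Milu ← Bufo ← Xelu.
A separate upstream branch: Debu ← Hoxe ← Naqi.
A separate upstream branch: Debu ← Kami ← Nato.
Each of those chain origins has no stated cause.

Naqi, Nato, Xelu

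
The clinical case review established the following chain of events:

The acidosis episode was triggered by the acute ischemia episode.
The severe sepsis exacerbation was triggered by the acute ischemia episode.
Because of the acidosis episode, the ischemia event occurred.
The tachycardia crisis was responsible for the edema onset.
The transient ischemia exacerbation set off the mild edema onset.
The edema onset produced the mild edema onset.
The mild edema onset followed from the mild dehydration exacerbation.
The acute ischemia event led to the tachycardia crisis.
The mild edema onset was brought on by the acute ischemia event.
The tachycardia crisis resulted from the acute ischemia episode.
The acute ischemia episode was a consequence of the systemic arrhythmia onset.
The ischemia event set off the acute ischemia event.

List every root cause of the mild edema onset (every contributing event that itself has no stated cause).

Tracing upstream from the mild edema onset: the mild edema onset ← the edema onset ← the tachycardia crisis ← the acute ischemia episode ← the systemic arrhythmia onset.
A separate upstream branch: the mild edema onset ← the mild dehydration exacerbation.
A separate upstream branch: the mild edema onset ← the transient ischemia exacerbation.
Each of those chain origins has no stated cause.

the mild dehydration exacerbation, the systemic arrhythmia onset, the transient ischemia exacerbation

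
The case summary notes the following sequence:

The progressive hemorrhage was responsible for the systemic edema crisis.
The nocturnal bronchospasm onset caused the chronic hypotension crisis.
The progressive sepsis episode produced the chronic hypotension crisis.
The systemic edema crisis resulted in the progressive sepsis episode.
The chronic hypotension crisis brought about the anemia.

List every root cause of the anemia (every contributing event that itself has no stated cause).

the nocturnal bronchospasm onset, the progressive hemorrhage

Tracing upstream from the anemia: the anemia ← the chronic hypotension crisis ← the progressive sepsis episode ← the systemic edema crisis ← the progressive hemorrhage.
A separate upstream branch: the anemia ← the chronic hypotension crisis ← the nocturnal bronchospasm onset.
Each of those chain origins has no stated cause.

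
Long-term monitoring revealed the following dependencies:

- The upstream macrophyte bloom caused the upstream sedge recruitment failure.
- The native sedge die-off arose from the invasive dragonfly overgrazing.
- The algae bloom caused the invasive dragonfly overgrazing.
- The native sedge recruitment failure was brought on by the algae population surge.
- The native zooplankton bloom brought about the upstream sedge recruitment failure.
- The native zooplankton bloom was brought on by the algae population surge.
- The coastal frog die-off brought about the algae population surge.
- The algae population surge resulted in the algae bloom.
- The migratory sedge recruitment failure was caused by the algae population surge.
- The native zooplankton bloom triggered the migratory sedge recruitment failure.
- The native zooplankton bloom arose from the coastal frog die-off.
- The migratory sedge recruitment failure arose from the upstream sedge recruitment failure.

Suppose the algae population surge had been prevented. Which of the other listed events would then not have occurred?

the algae bloom, the invasive dragonfly overgrazing, the native sedge die-off, the native sedge recruitment failure

Downstream of the algae population surge: the algae bloom, the native zooplankton bloom, the native sedge recruitment failure, the invasive dragonfly overgrazing, the native sedge die-off, the upstream sedge recruitment failure, the migratory sedge recruitment failure.
Of those, still caused via another path: the native zooplankton bloom, the upstream sedge recruitment failure, the migratory sedge recruitment failure.
The remainder have no surviving cause.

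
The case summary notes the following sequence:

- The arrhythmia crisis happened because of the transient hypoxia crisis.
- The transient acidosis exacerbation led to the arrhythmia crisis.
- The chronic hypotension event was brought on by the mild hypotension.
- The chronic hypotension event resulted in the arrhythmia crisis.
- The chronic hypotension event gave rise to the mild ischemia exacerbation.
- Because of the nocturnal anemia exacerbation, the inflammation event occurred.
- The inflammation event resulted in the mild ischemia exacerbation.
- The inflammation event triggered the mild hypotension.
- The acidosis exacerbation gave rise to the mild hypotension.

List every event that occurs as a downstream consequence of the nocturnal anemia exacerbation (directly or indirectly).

Direct effects: the inflammation event.
2 steps out: the mild hypotension, the mild ischemia exacerbation.
3 steps out: the chronic hypotension event.
4 steps out: the arrhythmia crisis.
Not reachable from it: the acidosis exacerbation, the transient hypoxia crisis, the transient acidosis exacerbation.

the arrhythmia crisis, the chronic hypotension event, the inflammation event, the mild hypotension, the mild ischemia exacerbation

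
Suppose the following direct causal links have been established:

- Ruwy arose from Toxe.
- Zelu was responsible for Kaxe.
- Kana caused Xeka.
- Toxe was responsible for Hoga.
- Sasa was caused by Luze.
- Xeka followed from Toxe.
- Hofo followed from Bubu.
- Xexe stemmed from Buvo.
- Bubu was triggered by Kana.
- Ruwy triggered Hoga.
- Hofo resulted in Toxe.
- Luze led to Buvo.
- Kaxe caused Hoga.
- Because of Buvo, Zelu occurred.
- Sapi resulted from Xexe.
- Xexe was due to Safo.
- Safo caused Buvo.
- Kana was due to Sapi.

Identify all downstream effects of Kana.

Direct effects: Bubu, Xeka.
2 steps out: Hofo.
3 steps out: Toxe.
4 steps out: Ruwy, Hoga.
Not reachable from it: Luze, Safo, Sasa, Buvo, Xexe, Sapi, Zelu, Kaxe.

Bubu, Hofo, Hoga, Ruwy, Toxe, Xeka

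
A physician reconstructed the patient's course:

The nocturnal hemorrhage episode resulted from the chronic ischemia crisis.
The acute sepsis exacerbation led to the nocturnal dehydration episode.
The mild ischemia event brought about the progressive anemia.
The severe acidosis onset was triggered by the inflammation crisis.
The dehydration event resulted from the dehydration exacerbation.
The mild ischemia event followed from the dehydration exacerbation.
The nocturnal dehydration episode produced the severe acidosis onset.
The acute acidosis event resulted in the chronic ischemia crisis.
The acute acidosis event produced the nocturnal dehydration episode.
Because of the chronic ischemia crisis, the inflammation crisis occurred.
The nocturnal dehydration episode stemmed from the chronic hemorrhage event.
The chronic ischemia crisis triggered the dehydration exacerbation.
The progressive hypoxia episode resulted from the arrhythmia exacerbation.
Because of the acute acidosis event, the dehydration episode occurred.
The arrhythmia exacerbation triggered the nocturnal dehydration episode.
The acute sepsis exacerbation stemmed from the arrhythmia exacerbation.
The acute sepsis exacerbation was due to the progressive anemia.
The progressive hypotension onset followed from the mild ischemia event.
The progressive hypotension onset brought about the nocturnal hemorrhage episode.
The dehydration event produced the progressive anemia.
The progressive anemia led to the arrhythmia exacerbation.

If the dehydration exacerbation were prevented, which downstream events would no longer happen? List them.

the acute sepsis exacerbation, the arrhythmia exacerbation, the dehydration event, the mild ischemia event, the progressive anemia, the progressive hypotension onset, the progressive hypoxia episode

Downstream of the dehydration exacerbation: the dehydration event, the mild ischemia event, the progressive anemia, the arrhythmia exacerbation, the progressive hypotension onset, the nocturnal hemorrhage episode, the acute sepsis exacerbation, the progressive hypoxia episode, the nocturnal dehydration episode, the severe acidosis onset.
Of those, still caused via another path: the nocturnal hemorrhage episode, the nocturnal dehydration episode, the severe acidosis onset.
The remainder have no surviving cause.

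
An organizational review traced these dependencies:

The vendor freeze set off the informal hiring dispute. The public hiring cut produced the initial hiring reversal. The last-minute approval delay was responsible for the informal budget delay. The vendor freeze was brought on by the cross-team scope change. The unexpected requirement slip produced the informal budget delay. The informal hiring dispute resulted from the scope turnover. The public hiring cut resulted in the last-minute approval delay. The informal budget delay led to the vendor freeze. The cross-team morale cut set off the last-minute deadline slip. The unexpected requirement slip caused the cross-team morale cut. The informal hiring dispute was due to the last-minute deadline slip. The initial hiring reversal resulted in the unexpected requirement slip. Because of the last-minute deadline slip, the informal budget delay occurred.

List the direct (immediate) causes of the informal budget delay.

the last-minute approval delay, the last-minute deadline slip, the unexpected requirement slip

Upstream contributors include the public hiring cut, the initial hiring reversal, the cross-team morale cut, but only the last-minute approval delay, the last-minute deadline slip, the unexpected requirement slip feed directly into the informal budget delay.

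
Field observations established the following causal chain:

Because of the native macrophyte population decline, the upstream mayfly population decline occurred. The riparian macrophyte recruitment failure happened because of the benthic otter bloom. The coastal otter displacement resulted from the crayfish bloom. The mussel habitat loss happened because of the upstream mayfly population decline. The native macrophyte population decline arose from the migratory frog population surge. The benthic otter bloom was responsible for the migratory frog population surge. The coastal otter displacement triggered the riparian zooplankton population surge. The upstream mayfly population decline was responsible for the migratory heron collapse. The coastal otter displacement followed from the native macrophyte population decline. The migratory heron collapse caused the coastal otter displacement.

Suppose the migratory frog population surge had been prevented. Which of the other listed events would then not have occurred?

the migratory heron collapse, the mussel habitat loss, the native macrophyte population decline, the upstream mayfly population decline

Downstream of the migratory frog population surge: the native macrophyte population decline, the upstream mayfly population decline, the mussel habitat loss, the migratory heron collapse, the coastal otter displacement, the riparian zooplankton population surge.
Of those, still caused via another path: the coastal otter displacement, the riparian zooplankton population surge.
The remainder have no surviving cause.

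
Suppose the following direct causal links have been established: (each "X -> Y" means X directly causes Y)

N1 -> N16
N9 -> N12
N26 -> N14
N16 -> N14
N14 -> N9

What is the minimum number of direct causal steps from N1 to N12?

Shortest chain: N1 → N16 → N14 → N9 → N12.

4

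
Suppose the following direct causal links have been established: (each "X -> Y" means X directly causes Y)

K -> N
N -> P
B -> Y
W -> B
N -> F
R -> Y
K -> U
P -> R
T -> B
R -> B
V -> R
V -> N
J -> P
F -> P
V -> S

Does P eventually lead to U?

No

P leads to R, B, Y; U is not among them.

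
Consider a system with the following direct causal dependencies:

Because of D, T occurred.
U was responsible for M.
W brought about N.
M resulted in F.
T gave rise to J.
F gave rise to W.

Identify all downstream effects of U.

F, M, N, W

Direct effects: M.
2 steps out: F.
3 steps out: W.
4 steps out: N.
Not reachable from it: D, T, J.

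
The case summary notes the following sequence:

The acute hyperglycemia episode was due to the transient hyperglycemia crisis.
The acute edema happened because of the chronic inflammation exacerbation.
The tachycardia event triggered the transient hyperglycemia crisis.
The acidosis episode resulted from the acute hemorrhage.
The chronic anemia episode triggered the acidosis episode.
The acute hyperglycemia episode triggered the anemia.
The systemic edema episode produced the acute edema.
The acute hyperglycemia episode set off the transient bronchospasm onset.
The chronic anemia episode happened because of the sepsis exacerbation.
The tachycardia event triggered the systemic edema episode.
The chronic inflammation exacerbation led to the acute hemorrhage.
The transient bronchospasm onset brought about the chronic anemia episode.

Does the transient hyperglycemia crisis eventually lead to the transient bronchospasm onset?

Yes

There is a causal chain: the transient hyperglycemia crisis → the acute hyperglycemia episode → the transient bronchospasm onset.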